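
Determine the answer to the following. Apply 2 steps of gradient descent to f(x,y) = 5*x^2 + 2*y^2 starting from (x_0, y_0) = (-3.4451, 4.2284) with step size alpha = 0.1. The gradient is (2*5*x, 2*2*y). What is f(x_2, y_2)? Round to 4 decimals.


Gradient descent on f(x,y) = 5*x^2 + 2*y^2.
Starting point: (-3.4451, 4.2284), alpha = 0.1
Step 1: grad_x = 2*5*-3.4451 = -34.451, grad_y = 2*2*4.2284 = 16.9136
  x_1 = -3.4451 - 0.1*-34.451 = 0.0
  y_1 = 4.2284 - 0.1*16.9136 = 2.537
Step 2: grad_x = 2*5*0.0 = 0.0, grad_y = 2*2*2.537 = 10.1482
  x_2 = 0.0 - 0.1*0.0 = 0.0
  y_2 = 2.537 - 0.1*10.1482 = 1.5222
f(0.0, 1.5222) = 5*0.0^2 + 2*1.5222^2 = 4.6343


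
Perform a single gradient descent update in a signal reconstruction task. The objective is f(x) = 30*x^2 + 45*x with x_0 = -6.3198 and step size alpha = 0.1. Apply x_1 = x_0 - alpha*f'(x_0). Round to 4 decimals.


We compute the gradient at x_0 and apply the update.
f'(x) = 60*x + 45
f'(-6.3198) = 60*-6.3198 + 45 = -334.188
x_1 = -6.3198 - 0.1*-334.188 = 27.099


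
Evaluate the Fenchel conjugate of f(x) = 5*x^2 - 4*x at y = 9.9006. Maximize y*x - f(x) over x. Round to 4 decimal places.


f*(y) = sup_x {y*x - a*x^2 - b*x} = sup_x {(y-b)*x - a*x^2}
FOC: (y - b) - 2a*x = 0 => x* = (y - b)/(2a)
x* = (9.9006 + 4)/(2*5) = 1.3901
f*(9.9006) = (y-b)^2/(4a) = (9.9006 + 4)^2/(4*5)
= 193.2267/20 = 9.6613


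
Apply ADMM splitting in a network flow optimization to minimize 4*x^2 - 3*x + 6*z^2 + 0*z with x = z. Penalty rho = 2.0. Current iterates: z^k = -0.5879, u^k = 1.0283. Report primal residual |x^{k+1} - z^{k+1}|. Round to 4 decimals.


ADMM iteration with rho = 2.0, z^k = -0.5879, u^k = 1.0283
Step 1: x-update.
Minimize 4*x^2 - 3*x + (2.0/2)*(x + 0.5879 + 1.0283)^2
FOC: (2*4 + 2.0)*x = 3 + 2.0*(-0.5879 - 1.0283)
x^{k+1} = -0.0232
Step 2: z-update.
Minimize 6*z^2 + 0*z + (2.0/2)*(-0.0232 - z + 1.0283)^2
FOC: (2*6 + 2.0)*z = 0 + 2.0*(-0.0232 + 1.0283)
z^{k+1} = 0.1436
Step 3: u-update.
u^{k+1} = 1.0283 - 0.0232 - 0.1436 = 0.8615
Step 4: Primal residual = |-0.0232 - 0.1436| = 0.1668


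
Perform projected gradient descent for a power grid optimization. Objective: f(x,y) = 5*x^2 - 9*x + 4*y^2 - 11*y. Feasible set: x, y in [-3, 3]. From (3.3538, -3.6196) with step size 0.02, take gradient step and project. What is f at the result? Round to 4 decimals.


Step 1: Compute gradient at (3.3538, -3.6196).
grad_x = 2*5*3.3538 - 9 = 24.538
grad_y = 2*4*-3.6196 - 11 = -39.9568
Step 2: Gradient step.
x_raw = 3.3538 - 0.02*24.538 = 2.863
y_raw = -3.6196 - 0.02*-39.9568 = -2.8205
Step 3: Project onto [-3, 3].
x_proj = clip(2.863) = 2.863
y_proj = clip(-2.8205) = -2.8205
Step 4: Evaluate f.
f(2.863, -2.8205) = 78.0628


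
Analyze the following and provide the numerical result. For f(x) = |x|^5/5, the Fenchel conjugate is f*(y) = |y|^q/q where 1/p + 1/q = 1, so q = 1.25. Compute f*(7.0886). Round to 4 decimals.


The conjugate exponent q satisfies 1/p + 1/q = 1.
p = 5, so q = 5/(5 - 1) = 1.25
|y|^q = 7.0886^1.25 = 11.5665
f*(7.0886) = 11.5665 / 1.25 = 9.2532


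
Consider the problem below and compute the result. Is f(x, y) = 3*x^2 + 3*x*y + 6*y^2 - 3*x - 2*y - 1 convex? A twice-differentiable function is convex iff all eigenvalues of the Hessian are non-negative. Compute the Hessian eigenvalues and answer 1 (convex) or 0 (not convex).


The Hessian of f(x,y) = 3*x^2 + 3*x*y + 6*y^2 - 3*x - 2*y - 1 is:
H = [[6, 3], [3, 12]]
Trace = 6 + 12 = 18
Determinant = 6*12 - (3)^2 = 63
Discriminant = (18)^2 - 4*63 = 72.0
Eigenvalues: lambda_1 = 4.7574, lambda_2 = 13.2426
The function is convex.

1


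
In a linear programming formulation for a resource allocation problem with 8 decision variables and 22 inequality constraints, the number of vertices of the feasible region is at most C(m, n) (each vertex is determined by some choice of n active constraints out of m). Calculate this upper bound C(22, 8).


Each vertex corresponds to some choice of n active constraints out of m, so the number of vertices is at most C(m, n) = m! / (n!(m-n)!).
m = 22, n = 8
Numerator: 22 * 21 * 20 * 19 * 18 * 17 * 16 * 15
Denominator: 8! = 40320
C(22, 8) = 319770


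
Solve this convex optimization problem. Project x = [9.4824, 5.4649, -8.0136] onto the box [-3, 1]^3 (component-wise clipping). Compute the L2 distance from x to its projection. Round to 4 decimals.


Project each component onto [-3, 1].
clip(9.4824) = 1.0, clip(5.4649) = 1.0, clip(-8.0136) = -3.0
Projection = [1.0, 1.0, -3.0]
Squared diffs: [71.9511, 19.9353, 25.1362]
Distance = sqrt(117.0226) = 10.8177


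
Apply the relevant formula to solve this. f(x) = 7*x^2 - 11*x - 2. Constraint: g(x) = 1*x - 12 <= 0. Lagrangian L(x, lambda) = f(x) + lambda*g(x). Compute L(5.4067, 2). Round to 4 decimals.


Step 1: Evaluate f(x).
f(5.4067) = 7*5.4067^2 - 11*5.4067 - 2 = 143.1531
Step 2: Evaluate g(x).
g(5.4067) = 1*5.4067 - 12 = -6.5933
Step 3: Compute Lagrangian.
L = 143.1531 + 2*-6.5933 = 129.9665


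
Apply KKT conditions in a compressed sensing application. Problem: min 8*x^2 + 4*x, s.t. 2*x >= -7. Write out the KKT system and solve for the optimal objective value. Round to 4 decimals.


Step 1: Try lambda = 0 (constraint inactive).
Stationarity: 2*8*x + 4 = 0
x* = -4/(2*8) = -0.25
Check constraint: 2*-0.25 = -0.5 >= -7 -- satisfied.
Step 2: Compute optimal value.
f(x*) = 8*(-0.25)^2 + 4*(-0.25) = -0.5


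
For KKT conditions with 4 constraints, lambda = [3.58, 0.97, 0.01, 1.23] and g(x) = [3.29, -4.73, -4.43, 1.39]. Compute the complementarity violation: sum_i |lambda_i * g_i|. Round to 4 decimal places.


KKT complementary slackness check:
lambda_1 * g_1 = 3.58 * 3.29 = 11.7782
lambda_2 * g_2 = 0.97 * -4.73 = -4.5881
lambda_3 * g_3 = 0.01 * -4.43 = -0.0443
lambda_4 * g_4 = 1.23 * 1.39 = 1.7097
Total violation = 11.7782 + 4.5881 + 0.0443 + 1.7097 = 18.1203


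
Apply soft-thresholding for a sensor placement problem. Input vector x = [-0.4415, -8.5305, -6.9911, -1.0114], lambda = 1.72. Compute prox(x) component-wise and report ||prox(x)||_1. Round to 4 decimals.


Soft-thresholding with lambda = 1.72:
prox(-0.4415) = sign(-0.4415)*max(|-0.4415| - 1.72, 0) = 0.0
prox(-8.5305) = sign(-8.5305)*max(|-8.5305| - 1.72, 0) = -6.8105
prox(-6.9911) = sign(-6.9911)*max(|-6.9911| - 1.72, 0) = -5.2711
prox(-1.0114) = sign(-1.0114)*max(|-1.0114| - 1.72, 0) = 0.0
prox(x) = [0.0, -6.8105, -5.2711, 0.0]
||prox(x)||_1 = 0.0 + 6.8105 + 5.2711 + 0.0 = 12.0816


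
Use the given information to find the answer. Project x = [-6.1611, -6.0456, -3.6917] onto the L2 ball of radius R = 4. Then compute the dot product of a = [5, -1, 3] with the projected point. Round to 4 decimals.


Step 1: Compute ||x|| (intermediates to 6 decimals).
||x|| = sqrt((-6.1611)^2 + (-6.0456)^2 + (-3.6917)^2) = 9.388135
Step 2: Project.
Since ||x|| > R, scale = R/||x|| = 4/9.388135 = 0.42607, proj(x) = scale * x
proj(x) = [-2.62506, -2.575849, -1.572923]
Step 3: Dot product.
a^T * proj(x) = 5*(-2.62506) - 1*(-2.575849) + 3*(-1.572923) = -15.2682


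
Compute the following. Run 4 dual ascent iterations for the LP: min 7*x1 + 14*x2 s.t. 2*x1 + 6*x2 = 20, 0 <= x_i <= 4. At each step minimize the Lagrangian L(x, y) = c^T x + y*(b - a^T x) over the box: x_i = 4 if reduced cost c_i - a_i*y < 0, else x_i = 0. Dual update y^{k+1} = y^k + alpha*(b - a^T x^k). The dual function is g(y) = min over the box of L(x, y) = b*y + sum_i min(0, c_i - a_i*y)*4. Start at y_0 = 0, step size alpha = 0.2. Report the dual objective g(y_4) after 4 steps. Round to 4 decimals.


Dual ascent for LP: min 7*x1 + 14*x2, 2*x1 + 6*x2 = 20, 0 <= x_i <= 4
Step 1: y^k = 0.0, reduced costs: (7.0, 14.0)
  x^k = (0.0, 0.0), subgradient = b - a^T x = 20.0
  y^{k+1} = 0.0 + 0.2*20.0 = 4.0
Step 2: y^k = 4.0, reduced costs: (-1.0, -10.0)
  x^k = (4.0, 4.0), subgradient = b - a^T x = -12.0
  y^{k+1} = 4.0 + 0.2*-12.0 = 1.6
Step 3: y^k = 1.6, reduced costs: (3.8, 4.4)
  x^k = (0.0, 0.0), subgradient = b - a^T x = 20.0
  y^{k+1} = 1.6 + 0.2*20.0 = 5.6
Step 4: y^k = 5.6, reduced costs: (-4.2, -19.6)
  x^k = (4.0, 4.0), subgradient = b - a^T x = -12.0
  y^{k+1} = 5.6 + 0.2*-12.0 = 3.2
Dual objective at y_4 = 3.2: reduced costs (0.6, -5.2), box minimizer x = (0.0, 4.0)
g(y_4) = b*y + (c1 - a1*y)*x1 + (c2 - a2*y)*x2 = 20*3.2 + 0.6*0.0 + (-5.2)*4.0 = 64.0 + 0.0 - 20.8 = 43.2


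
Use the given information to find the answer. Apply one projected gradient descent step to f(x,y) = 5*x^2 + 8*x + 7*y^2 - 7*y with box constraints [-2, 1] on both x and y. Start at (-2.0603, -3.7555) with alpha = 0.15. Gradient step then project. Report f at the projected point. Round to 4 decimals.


Step 1: Compute gradient at (-2.0603, -3.7555).
grad_x = 2*5*-2.0603 + 8 = -12.603
grad_y = 2*7*-3.7555 - 7 = -59.577
Step 2: Gradient step.
x_raw = -2.0603 - 0.15*-12.603 = -0.1699
y_raw = -3.7555 - 0.15*-59.577 = 5.1811
Step 3: Project onto [-2, 1].
x_proj = clip(-0.1699) = -0.1699
y_proj = clip(5.1811) = 1.0
Step 4: Evaluate f.
f(-0.1699, 1.0) = -1.2146


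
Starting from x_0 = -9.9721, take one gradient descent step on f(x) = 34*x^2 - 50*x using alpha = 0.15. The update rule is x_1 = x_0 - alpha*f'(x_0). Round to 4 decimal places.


We compute the gradient at x_0 and apply the update.
f'(x) = 68*x - 50
f'(-9.9721) = 68*-9.9721 - 50 = -728.1028
x_1 = -9.9721 - 0.15*-728.1028 = 99.2433


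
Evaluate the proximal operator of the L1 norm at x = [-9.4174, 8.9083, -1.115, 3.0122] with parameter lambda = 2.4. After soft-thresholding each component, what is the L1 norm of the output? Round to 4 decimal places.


Soft-thresholding with lambda = 2.4:
prox(-9.4174) = sign(-9.4174)*max(|-9.4174| - 2.4, 0) = -7.0174
prox(8.9083) = sign(8.9083)*max(|8.9083| - 2.4, 0) = 6.5083
prox(-1.115) = sign(-1.115)*max(|-1.115| - 2.4, 0) = 0.0
prox(3.0122) = sign(3.0122)*max(|3.0122| - 2.4, 0) = 0.6122
prox(x) = [-7.0174, 6.5083, 0.0, 0.6122]
||prox(x)||_1 = 7.0174 + 6.5083 + 0.0 + 0.6122 = 14.1379


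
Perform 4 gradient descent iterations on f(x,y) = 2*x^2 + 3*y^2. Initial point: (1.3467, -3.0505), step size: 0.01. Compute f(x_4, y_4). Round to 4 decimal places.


Gradient descent on f(x,y) = 2*x^2 + 3*y^2.
Starting point: (1.3467, -3.0505), alpha = 0.01
Step 1: grad_x = 2*2*1.3467 = 5.3868, grad_y = 2*3*-3.0505 = -18.303
  x_1 = 1.3467 - 0.01*5.3868 = 1.2928
  y_1 = -3.0505 - 0.01*-18.303 = -2.8675
Step 2: grad_x = 2*2*1.2928 = 5.1713, grad_y = 2*3*-2.8675 = -17.2048
  x_2 = 1.2928 - 0.01*5.1713 = 1.2411
  y_2 = -2.8675 - 0.01*-17.2048 = -2.6954
Step 3: grad_x = 2*2*1.2411 = 4.9645, grad_y = 2*3*-2.6954 = -16.1725
  x_3 = 1.2411 - 0.01*4.9645 = 1.1915
  y_3 = -2.6954 - 0.01*-16.1725 = -2.5337
Step 4: grad_x = 2*2*1.1915 = 4.7659, grad_y = 2*3*-2.5337 = -15.2022
  x_4 = 1.1915 - 0.01*4.7659 = 1.1438
  y_4 = -2.5337 - 0.01*-15.2022 = -2.3817
f(1.1438, -2.3817) = 2*1.1438^2 + 3*(-2.3817)^2 = 19.6337


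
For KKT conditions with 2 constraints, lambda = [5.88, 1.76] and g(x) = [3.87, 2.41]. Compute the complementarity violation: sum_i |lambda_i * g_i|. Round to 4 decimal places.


KKT complementary slackness check:
lambda_1 * g_1 = 5.88 * 3.87 = 22.7556
lambda_2 * g_2 = 1.76 * 2.41 = 4.2416
Total violation = 22.7556 + 4.2416 = 26.9972


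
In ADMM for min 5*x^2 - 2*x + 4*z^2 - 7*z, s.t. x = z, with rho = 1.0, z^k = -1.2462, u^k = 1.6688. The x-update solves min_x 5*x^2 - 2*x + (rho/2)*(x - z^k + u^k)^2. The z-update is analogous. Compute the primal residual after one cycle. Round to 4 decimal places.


ADMM iteration with rho = 1.0, z^k = -1.2462, u^k = 1.6688
Step 1: x-update.
Minimize 5*x^2 - 2*x + (1.0/2)*(x + 1.2462 + 1.6688)^2
FOC: (2*5 + 1.0)*x = 2 + 1.0*(-1.2462 - 1.6688)
x^{k+1} = -0.0832
Step 2: z-update.
Minimize 4*z^2 - 7*z + (1.0/2)*(-0.0832 - z + 1.6688)^2
FOC: (2*4 + 1.0)*z = 7 + 1.0*(-0.0832 + 1.6688)
z^{k+1} = 0.954
Step 3: u-update.
u^{k+1} = 1.6688 - 0.0832 - 0.954 = 0.6317
Step 4: Primal residual = |-0.0832 - 0.954| = 1.0371


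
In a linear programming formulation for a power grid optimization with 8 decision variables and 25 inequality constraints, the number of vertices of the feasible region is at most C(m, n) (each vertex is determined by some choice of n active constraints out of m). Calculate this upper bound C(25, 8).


Each vertex corresponds to some choice of n active constraints out of m, so the number of vertices is at most C(m, n) = m! / (n!(m-n)!).
m = 25, n = 8
Numerator: 25 * 24 * 23 * 22 * 21 * 20 * 19 * 18
Denominator: 8! = 40320
C(25, 8) = 1081575


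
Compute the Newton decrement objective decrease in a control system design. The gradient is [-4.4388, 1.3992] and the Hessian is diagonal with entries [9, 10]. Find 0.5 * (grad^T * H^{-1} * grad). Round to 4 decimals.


Step 1: H is diagonal, so H^(-1) * g = [-0.4932, 0.1399].
Step 2: g^T H^(-1) g = sum_i g_i^2 / H_ii
  = (-4.4388)^2/9 + (1.3992)^2/10
  = 2.1892 + 0.1958 = 2.385
Step 3: Objective decrease = 0.5 * g^T H^(-1) g = 1.1925


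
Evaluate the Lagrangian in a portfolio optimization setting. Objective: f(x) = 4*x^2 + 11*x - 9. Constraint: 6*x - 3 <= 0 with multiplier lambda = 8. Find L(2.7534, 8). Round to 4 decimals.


Step 1: Evaluate f(x).
f(2.7534) = 4*2.7534^2 + 11*2.7534 - 9 = 51.6122
Step 2: Evaluate g(x).
g(2.7534) = 6*2.7534 - 3 = 13.5204
Step 3: Compute Lagrangian.
L = 51.6122 + 8*13.5204 = 159.7754


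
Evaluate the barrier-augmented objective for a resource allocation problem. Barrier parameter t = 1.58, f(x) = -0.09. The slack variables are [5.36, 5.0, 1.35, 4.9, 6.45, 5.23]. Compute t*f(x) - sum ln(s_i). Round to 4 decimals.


Step 1: Compute log-barrier.
ln values: [1.679, 1.6094, 0.3001, 1.5892, 1.8641, 1.6544]
phi = -(1.679 + 1.6094 + 0.3001 + 1.5892 + 1.8641 + 1.6544) = -8.6962
Step 2: Compute augmented objective.
t*f(x) = 1.58*-0.09 = -0.1422
Total = -0.1422 - 8.6962 = -8.8384


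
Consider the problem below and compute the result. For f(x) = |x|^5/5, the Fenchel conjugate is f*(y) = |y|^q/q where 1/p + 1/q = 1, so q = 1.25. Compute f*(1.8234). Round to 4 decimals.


The conjugate exponent q satisfies 1/p + 1/q = 1.
p = 5, so q = 5/(5 - 1) = 1.25
|y|^q = 1.8234^1.25 = 2.1189
f*(1.8234) = 2.1189 / 1.25 = 1.6951


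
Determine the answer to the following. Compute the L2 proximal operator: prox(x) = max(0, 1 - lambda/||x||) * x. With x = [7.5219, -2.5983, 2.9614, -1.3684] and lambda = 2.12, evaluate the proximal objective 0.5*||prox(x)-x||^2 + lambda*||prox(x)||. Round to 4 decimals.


Step 1: Compute ||x||.
||x|| = 8.6007
Step 2: Compute scaling factor.
scale = max(0, 1 - 2.12/8.6007) = 0.7535
Step 3: prox(x) = [5.6678, -1.9578, 2.2314, -1.0311]
||prox(x)|| = 6.4807
Step 4: Proximal objective.
0.5*||prox-x||^2 = 2.2472
lambda*||prox|| = 13.7391
Total = 15.9863


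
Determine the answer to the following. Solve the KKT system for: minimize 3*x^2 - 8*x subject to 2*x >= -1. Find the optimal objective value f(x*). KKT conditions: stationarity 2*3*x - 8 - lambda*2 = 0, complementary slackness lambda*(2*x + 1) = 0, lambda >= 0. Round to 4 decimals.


Step 1: Try lambda = 0 (constraint inactive).
Stationarity: 2*3*x - 8 = 0
x* = 8/(2*3) = 4/3 = 1.3333 (rounded; the exact value 4/3 is used below)
Check constraint: 2*1.3333 = 2.6666 >= -1 -- satisfied.
Step 2: Compute optimal value.
f(x*) = 3*(4/3)^2 - 8*(4/3) = -5.3333


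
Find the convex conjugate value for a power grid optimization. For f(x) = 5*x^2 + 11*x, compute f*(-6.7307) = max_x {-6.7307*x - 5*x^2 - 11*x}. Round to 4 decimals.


f*(y) = sup_x {y*x - a*x^2 - b*x} = sup_x {(y-b)*x - a*x^2}
FOC: (y - b) - 2a*x = 0 => x* = (y - b)/(2a)
x* = (-6.7307 - 11)/(2*5) = -1.7731
f*(-6.7307) = (y-b)^2/(4a) = (-6.7307 - 11)^2/(4*5)
= 314.3777/20 = 15.7189


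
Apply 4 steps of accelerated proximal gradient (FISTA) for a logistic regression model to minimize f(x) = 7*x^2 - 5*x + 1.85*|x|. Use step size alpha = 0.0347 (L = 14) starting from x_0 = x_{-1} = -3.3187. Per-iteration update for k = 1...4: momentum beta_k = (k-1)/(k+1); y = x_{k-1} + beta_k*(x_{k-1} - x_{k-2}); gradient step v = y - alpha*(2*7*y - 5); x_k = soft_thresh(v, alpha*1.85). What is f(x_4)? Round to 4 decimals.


FISTA on f(x) = 7*x^2 - 5*x + 1.85*|x|
L = 14, alpha = 0.0347
Iteration 1: beta = 0.0, y = -3.3187 + 0.0*(-3.3187 + 3.3187) = -3.3187
  grad(y) = -51.4618, v = y - alpha*grad = -1.533
  prox(v) = soft_thresh(-1.533, 0.0642) = -1.4688
Iteration 2: beta = 0.3333, y = -1.4688 + 0.3333*(-1.4688 + 3.3187) = -0.8521
  grad(y) = -16.93, v = y - alpha*grad = -0.2647
  prox(v) = soft_thresh(-0.2647, 0.0642) = -0.2005
Iteration 3: beta = 0.5, y = -0.2005 + 0.5*(-0.2005 + 1.4688) = 0.4337
  grad(y) = 1.0715, v = y - alpha*grad = 0.3965
  prox(v) = soft_thresh(0.3965, 0.0642) = 0.3323
Iteration 4: beta = 0.6, y = 0.3323 + 0.6*(0.3323 + 0.2005) = 0.652
  grad(y) = 4.1276, v = y - alpha*grad = 0.5087
  prox(v) = soft_thresh(0.5087, 0.0642) = 0.4445
f(x_4) = 7*0.4445^2 - 5*0.4445 + 1.85*|0.4445| = -0.017


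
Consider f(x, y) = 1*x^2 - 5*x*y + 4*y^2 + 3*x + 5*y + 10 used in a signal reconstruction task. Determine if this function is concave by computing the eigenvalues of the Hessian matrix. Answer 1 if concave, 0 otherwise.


The Hessian of f(x,y) = 1*x^2 - 5*x*y + 4*y^2 + 3*x + 5*y + 10 is:
H = [[2, -5], [-5, 8]]
Trace = 2 + 8 = 10
Determinant = 2*8 - (-5)^2 = -9
Discriminant = (10)^2 - 4*-9 = 136.0
Eigenvalues: lambda_1 = -0.831, lambda_2 = 10.831
The function is not concave.

0


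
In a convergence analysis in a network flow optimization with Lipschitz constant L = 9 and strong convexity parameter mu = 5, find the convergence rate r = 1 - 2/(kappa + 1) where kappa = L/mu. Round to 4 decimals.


Step 1: Compute the condition number.
kappa = L/mu = 9/5 = 1.8
Step 2: Compute the convergence rate.
r = 1 - 2/(kappa + 1) = 1 - 2*mu/(L + mu) = (L - mu)/(L + mu) = 4/14 = 0.2857


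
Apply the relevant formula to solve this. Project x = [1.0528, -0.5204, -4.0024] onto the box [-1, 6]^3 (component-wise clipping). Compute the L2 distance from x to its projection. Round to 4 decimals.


Project each component onto [-1, 6].
clip(1.0528) = 1.0528, clip(-0.5204) = -0.5204, clip(-4.0024) = -1.0
Projection = [1.0528, -0.5204, -1.0]
Squared diffs: [0.0, 0.0, 9.0144]
Distance = sqrt(9.0144) = 3.0024


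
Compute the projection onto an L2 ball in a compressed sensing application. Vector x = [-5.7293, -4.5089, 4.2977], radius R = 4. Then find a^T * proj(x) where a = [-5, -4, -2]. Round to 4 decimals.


Step 1: Compute ||x|| (intermediates to 6 decimals).
||x|| = sqrt((-5.7293)^2 + (-4.5089)^2 + 4.2977^2) = 8.463172
Step 2: Project.
Since ||x|| > R, scale = R/||x|| = 4/8.463172 = 0.472636, proj(x) = scale * x
proj(x) = [-2.707873, -2.131068, 2.031248]
Step 3: Dot product.
a^T * proj(x) = -5*(-2.707873) - 4*(-2.131068) - 2*2.031248 = 18.0011


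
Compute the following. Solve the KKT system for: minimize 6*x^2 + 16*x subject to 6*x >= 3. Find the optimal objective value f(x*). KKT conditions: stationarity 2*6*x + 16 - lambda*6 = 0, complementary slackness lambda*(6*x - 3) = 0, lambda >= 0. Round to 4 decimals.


Step 1: Try lambda = 0 (constraint inactive).
x_unc = -16/(2*6) = -1.3333
Check: 6*-1.3333 = -7.9998 < 3 -- violated!
Step 2: Constraint must be active: 6*x = 3
x* = 3/6 = 0.5
lambda = (2*6*0.5 + 16)/6 = 3.6667
Step 3: Compute optimal value.
f(x*) = 6*0.5^2 + 16*0.5 = 9.5


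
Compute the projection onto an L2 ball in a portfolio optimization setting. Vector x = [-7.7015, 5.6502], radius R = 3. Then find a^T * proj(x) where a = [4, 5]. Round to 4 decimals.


Step 1: Compute ||x|| (intermediates to 6 decimals).
||x|| = sqrt((-7.7015)^2 + 5.6502^2) = 9.551851
Step 2: Project.
Since ||x|| > R, scale = R/||x|| = 3/9.551851 = 0.314075, proj(x) = scale * x
proj(x) = [-2.418849, 1.774587]
Step 3: Dot product.
a^T * proj(x) = 4*(-2.418849) + 5*1.774587 = -0.8025


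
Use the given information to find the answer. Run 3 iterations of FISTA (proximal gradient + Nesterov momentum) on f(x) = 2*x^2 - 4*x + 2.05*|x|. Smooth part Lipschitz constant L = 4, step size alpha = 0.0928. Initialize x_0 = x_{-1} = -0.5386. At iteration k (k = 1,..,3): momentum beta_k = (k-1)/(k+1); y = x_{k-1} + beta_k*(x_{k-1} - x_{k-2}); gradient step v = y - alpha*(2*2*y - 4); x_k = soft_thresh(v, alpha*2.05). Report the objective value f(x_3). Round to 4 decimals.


FISTA on f(x) = 2*x^2 - 4*x + 2.05*|x|
L = 4, alpha = 0.0928
Iteration 1: beta = 0.0, y = -0.5386 + 0.0*(-0.5386 + 0.5386) = -0.5386
  grad(y) = -6.1544, v = y - alpha*grad = 0.0325
  prox(v) = soft_thresh(0.0325, 0.1902) = 0.0
Iteration 2: beta = 0.3333, y = 0.0 + 0.3333*(0.0 + 0.5386) = 0.1795
  grad(y) = -3.2819, v = y - alpha*grad = 0.4841
  prox(v) = soft_thresh(0.4841, 0.1902) = 0.2939
Iteration 3: beta = 0.5, y = 0.2939 + 0.5*(0.2939 - 0.0) = 0.4408
  grad(y) = -2.2369, v = y - alpha*grad = 0.6484
  prox(v) = soft_thresh(0.6484, 0.1902) = 0.4581
f(x_3) = 2*0.4581^2 - 4*0.4581 + 2.05*|0.4581| = -0.4736


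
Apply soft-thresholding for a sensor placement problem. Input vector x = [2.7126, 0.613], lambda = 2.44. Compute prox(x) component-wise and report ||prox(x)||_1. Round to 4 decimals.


Soft-thresholding with lambda = 2.44:
prox(2.7126) = sign(2.7126)*max(|2.7126| - 2.44, 0) = 0.2726
prox(0.613) = sign(0.613)*max(|0.613| - 2.44, 0) = 0.0
prox(x) = [0.2726, 0.0]
||prox(x)||_1 = 0.2726 + 0.0 = 0.2726


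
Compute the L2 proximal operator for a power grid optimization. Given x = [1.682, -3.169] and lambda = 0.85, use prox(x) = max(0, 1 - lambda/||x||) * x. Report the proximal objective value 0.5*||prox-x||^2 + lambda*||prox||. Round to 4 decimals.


Step 1: Compute ||x||.
||x|| = 3.5877
Step 2: Compute scaling factor.
scale = max(0, 1 - 0.85/3.5877) = 0.7631
Step 3: prox(x) = [1.2835, -2.4182]
||prox(x)|| = 2.7377
Step 4: Proximal objective.
0.5*||prox-x||^2 = 0.3613
lambda*||prox|| = 2.327
Total = 2.6883


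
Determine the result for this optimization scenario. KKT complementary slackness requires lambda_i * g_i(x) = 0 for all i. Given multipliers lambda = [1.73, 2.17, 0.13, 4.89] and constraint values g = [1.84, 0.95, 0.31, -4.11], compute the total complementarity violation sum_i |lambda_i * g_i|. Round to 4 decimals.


KKT complementary slackness check:
lambda_1 * g_1 = 1.73 * 1.84 = 3.1832
lambda_2 * g_2 = 2.17 * 0.95 = 2.0615
lambda_3 * g_3 = 0.13 * 0.31 = 0.0403
lambda_4 * g_4 = 4.89 * -4.11 = -20.0979
Total violation = 3.1832 + 2.0615 + 0.0403 + 20.0979 = 25.3829


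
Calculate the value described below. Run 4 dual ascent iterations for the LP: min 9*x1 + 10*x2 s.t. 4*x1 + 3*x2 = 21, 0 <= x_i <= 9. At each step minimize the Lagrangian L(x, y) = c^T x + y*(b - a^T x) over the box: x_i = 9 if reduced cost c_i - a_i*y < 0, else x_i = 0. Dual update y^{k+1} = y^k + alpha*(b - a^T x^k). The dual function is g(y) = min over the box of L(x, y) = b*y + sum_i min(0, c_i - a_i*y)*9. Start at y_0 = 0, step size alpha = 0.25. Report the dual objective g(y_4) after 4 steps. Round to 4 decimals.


Dual ascent for LP: min 9*x1 + 10*x2, 4*x1 + 3*x2 = 21, 0 <= x_i <= 9
Step 1: y^k = 0.0, reduced costs: (9.0, 10.0)
  x^k = (0.0, 0.0), subgradient = b - a^T x = 21.0
  y^{k+1} = 0.0 + 0.25*21.0 = 5.25
Step 2: y^k = 5.25, reduced costs: (-12.0, -5.75)
  x^k = (9.0, 9.0), subgradient = b - a^T x = -42.0
  y^{k+1} = 5.25 + 0.25*-42.0 = -5.25
Step 3: y^k = -5.25, reduced costs: (30.0, 25.75)
  x^k = (0.0, 0.0), subgradient = b - a^T x = 21.0
  y^{k+1} = -5.25 + 0.25*21.0 = 0.0
Step 4: y^k = 0.0, reduced costs: (9.0, 10.0)
  x^k = (0.0, 0.0), subgradient = b - a^T x = 21.0
  y^{k+1} = 0.0 + 0.25*21.0 = 5.25
Dual objective at y_4 = 5.25: reduced costs (-12.0, -5.75), box minimizer x = (9.0, 9.0)
g(y_4) = b*y + (c1 - a1*y)*x1 + (c2 - a2*y)*x2 = 21*5.25 + (-12.0)*9.0 + (-5.75)*9.0 = 110.25 - 108.0 - 51.75 = -49.5


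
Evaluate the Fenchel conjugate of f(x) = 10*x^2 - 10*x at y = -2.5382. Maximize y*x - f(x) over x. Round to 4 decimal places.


f*(y) = sup_x {y*x - a*x^2 - b*x} = sup_x {(y-b)*x - a*x^2}
FOC: (y - b) - 2a*x = 0 => x* = (y - b)/(2a)
x* = (-2.5382 + 10)/(2*10) = 0.3731
f*(-2.5382) = (y-b)^2/(4a) = (-2.5382 + 10)^2/(4*10)
= 55.6785/40 = 1.392


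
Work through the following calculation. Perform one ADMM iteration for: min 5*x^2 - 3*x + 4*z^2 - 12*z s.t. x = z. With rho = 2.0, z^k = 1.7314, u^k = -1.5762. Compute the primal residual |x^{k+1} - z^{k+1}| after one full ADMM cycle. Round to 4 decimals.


ADMM iteration with rho = 2.0, z^k = 1.7314, u^k = -1.5762
Step 1: x-update.
Minimize 5*x^2 - 3*x + (2.0/2)*(x - 1.7314 - 1.5762)^2
FOC: (2*5 + 2.0)*x = 3 + 2.0*(1.7314 + 1.5762)
x^{k+1} = 0.8013
Step 2: z-update.
Minimize 4*z^2 - 12*z + (2.0/2)*(0.8013 - z - 1.5762)^2
FOC: (2*4 + 2.0)*z = 12 + 2.0*(0.8013 - 1.5762)
z^{k+1} = 1.045
Step 3: u-update.
u^{k+1} = -1.5762 + 0.8013 - 1.045 = -1.8199
Step 4: Primal residual = |0.8013 - 1.045| = 0.2437


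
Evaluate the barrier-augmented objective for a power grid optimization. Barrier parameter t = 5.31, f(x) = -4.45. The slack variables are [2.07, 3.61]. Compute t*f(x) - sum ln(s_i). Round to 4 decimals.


Step 1: Compute log-barrier.
ln values: [0.7275, 1.2837]
phi = -(0.7275 + 1.2837) = -2.0113
Step 2: Compute augmented objective.
t*f(x) = 5.31*-4.45 = -23.6295
Total = -23.6295 - 2.0113 = -25.6408


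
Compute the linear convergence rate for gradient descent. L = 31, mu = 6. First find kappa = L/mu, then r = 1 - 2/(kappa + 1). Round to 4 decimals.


Step 1: Compute the condition number.
kappa = L/mu = 31/6 = 5.1667
Step 2: Compute the convergence rate.
r = 1 - 2/(kappa + 1) = 1 - 2*mu/(L + mu) = (L - mu)/(L + mu) = 25/37 = 0.6757


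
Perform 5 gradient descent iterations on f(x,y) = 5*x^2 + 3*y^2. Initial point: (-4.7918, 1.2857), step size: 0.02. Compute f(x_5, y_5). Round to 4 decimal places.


Gradient descent on f(x,y) = 5*x^2 + 3*y^2.
Starting point: (-4.7918, 1.2857), alpha = 0.02
Step 1: grad_x = 2*5*-4.7918 = -47.918, grad_y = 2*3*1.2857 = 7.7142
  x_1 = -4.7918 - 0.02*-47.918 = -3.8334
  y_1 = 1.2857 - 0.02*7.7142 = 1.1314
Step 2: grad_x = 2*5*-3.8334 = -38.3344, grad_y = 2*3*1.1314 = 6.7885
  x_2 = -3.8334 - 0.02*-38.3344 = -3.0668
  y_2 = 1.1314 - 0.02*6.7885 = 0.9956
Step 3: grad_x = 2*5*-3.0668 = -30.6675, grad_y = 2*3*0.9956 = 5.9739
  x_3 = -3.0668 - 0.02*-30.6675 = -2.4534
  y_3 = 0.9956 - 0.02*5.9739 = 0.8762
Step 4: grad_x = 2*5*-2.4534 = -24.534, grad_y = 2*3*0.8762 = 5.257
  x_4 = -2.4534 - 0.02*-24.534 = -1.9627
  y_4 = 0.8762 - 0.02*5.257 = 0.771
Step 5: grad_x = 2*5*-1.9627 = -19.6272, grad_y = 2*3*0.771 = 4.6262
  x_5 = -1.9627 - 0.02*-19.6272 = -1.5702
  y_5 = 0.771 - 0.02*4.6262 = 0.6785
f(-1.5702, 0.6785) = 5*(-1.5702)^2 + 3*0.6785^2 = 13.7084


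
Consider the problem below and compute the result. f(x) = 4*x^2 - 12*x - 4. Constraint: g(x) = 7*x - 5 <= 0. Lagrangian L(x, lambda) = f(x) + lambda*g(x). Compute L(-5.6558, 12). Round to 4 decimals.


Step 1: Evaluate f(x).
f(-5.6558) = 4*(-5.6558)^2 - 12*(-5.6558) - 4 = 191.8219
Step 2: Evaluate g(x).
g(-5.6558) = 7*-5.6558 - 5 = -44.5906
Step 3: Compute Lagrangian.
L = 191.8219 + 12*-44.5906 = -343.2653


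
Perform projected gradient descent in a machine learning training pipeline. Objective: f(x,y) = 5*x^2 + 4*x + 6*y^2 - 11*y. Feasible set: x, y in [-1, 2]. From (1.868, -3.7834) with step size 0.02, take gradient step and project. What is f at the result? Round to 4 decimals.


Step 1: Compute gradient at (1.868, -3.7834).
grad_x = 2*5*1.868 + 4 = 22.68
grad_y = 2*6*-3.7834 - 11 = -56.4008
Step 2: Gradient step.
x_raw = 1.868 - 0.02*22.68 = 1.4144
y_raw = -3.7834 - 0.02*-56.4008 = -2.6554
Step 3: Project onto [-1, 2].
x_proj = clip(1.4144) = 1.4144
y_proj = clip(-2.6554) = -1.0
Step 4: Evaluate f.
f(1.4144, -1.0) = 32.6602


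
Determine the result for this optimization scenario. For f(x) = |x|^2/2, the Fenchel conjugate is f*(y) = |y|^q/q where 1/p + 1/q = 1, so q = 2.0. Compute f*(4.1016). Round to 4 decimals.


The conjugate exponent q satisfies 1/p + 1/q = 1.
p = 2, so q = 2/(2 - 1) = 2.0
|y|^q = 4.1016^2.0 = 16.8231
f*(4.1016) = 16.8231 / 2.0 = 8.4116


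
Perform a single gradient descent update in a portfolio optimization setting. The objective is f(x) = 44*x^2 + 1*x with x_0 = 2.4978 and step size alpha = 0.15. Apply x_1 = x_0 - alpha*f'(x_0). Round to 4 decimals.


We compute the gradient at x_0 and apply the update.
f'(x) = 88*x + 1
f'(2.4978) = 88*2.4978 + 1 = 220.8064
x_1 = 2.4978 - 0.15*220.8064 = -30.6232


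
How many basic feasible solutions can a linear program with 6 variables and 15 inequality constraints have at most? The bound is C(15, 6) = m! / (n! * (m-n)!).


Each vertex corresponds to some choice of n active constraints out of m, so the number of vertices is at most C(m, n) = m! / (n!(m-n)!).
m = 15, n = 6
Numerator: 15 * 14 * 13 * 12 * 11 * 10
Denominator: 6! = 720
C(15, 6) = 5005


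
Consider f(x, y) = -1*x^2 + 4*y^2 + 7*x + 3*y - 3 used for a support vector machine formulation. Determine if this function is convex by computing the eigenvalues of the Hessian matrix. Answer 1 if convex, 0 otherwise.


The Hessian of f(x,y) = -1*x^2 + 4*y^2 + 7*x + 3*y - 3 is:
H = [[-2, 0], [0, 8]]
Trace = -2 + 8 = 6
Determinant = -2*8 - (0)^2 = -16
Discriminant = (6)^2 - 4*-16 = 100.0
Eigenvalues: lambda_1 = -2.0, lambda_2 = 8.0
The function is not convex.

0


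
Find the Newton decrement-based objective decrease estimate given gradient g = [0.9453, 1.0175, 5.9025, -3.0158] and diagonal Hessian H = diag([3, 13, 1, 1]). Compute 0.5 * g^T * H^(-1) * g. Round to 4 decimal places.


Step 1: H is diagonal, so H^(-1) * g = [0.3151, 0.0783, 5.9025, -3.0158].
Step 2: g^T H^(-1) g = sum_i g_i^2 / H_ii
  = (0.9453)^2/3 + (1.0175)^2/13 + (5.9025)^2/1 + (-3.0158)^2/1
  = 0.2979 + 0.0796 + 34.8395 + 9.095 = 44.3121
Step 3: Objective decrease = 0.5 * g^T H^(-1) g = 22.156


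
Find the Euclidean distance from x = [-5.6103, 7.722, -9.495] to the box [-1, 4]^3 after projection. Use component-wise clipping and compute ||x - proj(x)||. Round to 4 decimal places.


Project each component onto [-1, 4].
clip(-5.6103) = -1.0, clip(7.722) = 4.0, clip(-9.495) = -1.0
Projection = [-1.0, 4.0, -1.0]
Squared diffs: [21.2549, 13.8533, 72.165]
Distance = sqrt(107.2732) = 10.3573


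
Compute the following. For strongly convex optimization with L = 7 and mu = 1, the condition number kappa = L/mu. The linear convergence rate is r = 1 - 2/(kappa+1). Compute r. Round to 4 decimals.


Step 1: Compute the condition number.
kappa = L/mu = 7/1 = 7.0
Step 2: Compute the convergence rate.
r = 1 - 2/(kappa + 1) = 1 - 2*mu/(L + mu) = (L - mu)/(L + mu) = 6/8 = 0.75


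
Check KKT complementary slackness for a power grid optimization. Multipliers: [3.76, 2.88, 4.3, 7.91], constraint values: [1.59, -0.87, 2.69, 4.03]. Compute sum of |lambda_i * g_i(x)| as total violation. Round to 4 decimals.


KKT complementary slackness check:
lambda_1 * g_1 = 3.76 * 1.59 = 5.9784
lambda_2 * g_2 = 2.88 * -0.87 = -2.5056
lambda_3 * g_3 = 4.3 * 2.69 = 11.567
lambda_4 * g_4 = 7.91 * 4.03 = 31.8773
Total violation = 5.9784 + 2.5056 + 11.567 + 31.8773 = 51.9283


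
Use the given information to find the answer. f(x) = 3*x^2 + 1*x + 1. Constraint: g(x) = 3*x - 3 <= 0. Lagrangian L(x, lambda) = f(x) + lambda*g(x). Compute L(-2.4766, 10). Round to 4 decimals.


Step 1: Evaluate f(x).
f(-2.4766) = 3*(-2.4766)^2 + 1*(-2.4766) + 1 = 16.924
Step 2: Evaluate g(x).
g(-2.4766) = 3*-2.4766 - 3 = -10.4298
Step 3: Compute Lagrangian.
L = 16.924 + 10*-10.4298 = -87.374


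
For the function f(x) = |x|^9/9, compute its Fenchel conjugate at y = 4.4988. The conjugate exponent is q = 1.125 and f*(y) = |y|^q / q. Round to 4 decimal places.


The conjugate exponent q satisfies 1/p + 1/q = 1.
p = 9, so q = 9/(9 - 1) = 1.125
|y|^q = 4.4988^1.125 = 5.4292
f*(4.4988) = 5.4292 / 1.125 = 4.8259


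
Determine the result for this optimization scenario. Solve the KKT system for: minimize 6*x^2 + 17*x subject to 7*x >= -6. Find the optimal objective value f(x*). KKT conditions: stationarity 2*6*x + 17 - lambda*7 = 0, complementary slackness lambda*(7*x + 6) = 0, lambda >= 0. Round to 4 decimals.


Step 1: Try lambda = 0 (constraint inactive).
x_unc = -17/(2*6) = -1.4167
Check: 7*-1.4167 = -9.9169 < -6 -- violated!
Step 2: Constraint must be active: 7*x = -6
x* = -6/7 = -0.8571 (rounded; the exact value -6/7 is used below)
lambda = (2*6*(-6/7) + 17)/7 = 0.9592
Step 3: Compute optimal value.
f(x*) = 6*(-6/7)^2 + 17*(-6/7) = -10.1633


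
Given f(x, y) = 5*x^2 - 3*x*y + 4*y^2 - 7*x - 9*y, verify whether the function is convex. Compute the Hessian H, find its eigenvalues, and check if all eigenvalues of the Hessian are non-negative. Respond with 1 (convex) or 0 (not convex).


The Hessian of f(x,y) = 5*x^2 - 3*x*y + 4*y^2 - 7*x - 9*y is:
H = [[10, -3], [-3, 8]]
Trace = 10 + 8 = 18
Determinant = 10*8 - (-3)^2 = 71
Discriminant = (18)^2 - 4*71 = 40.0
Eigenvalues: lambda_1 = 5.8377, lambda_2 = 12.1623
The function is convex.

1


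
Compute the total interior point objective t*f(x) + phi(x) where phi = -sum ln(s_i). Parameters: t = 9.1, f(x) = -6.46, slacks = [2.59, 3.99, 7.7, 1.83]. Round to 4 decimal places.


Step 1: Compute log-barrier.
ln values: [0.9517, 1.3838, 2.0412, 0.6043]
phi = -(0.9517 + 1.3838 + 2.0412 + 0.6043) = -4.981
Step 2: Compute augmented objective.
t*f(x) = 9.1*-6.46 = -58.786
Total = -58.786 - 4.981 = -63.767


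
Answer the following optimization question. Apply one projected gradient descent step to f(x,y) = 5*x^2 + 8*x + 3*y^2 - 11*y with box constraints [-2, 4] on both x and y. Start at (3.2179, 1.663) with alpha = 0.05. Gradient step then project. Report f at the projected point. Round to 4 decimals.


Step 1: Compute gradient at (3.2179, 1.663).
grad_x = 2*5*3.2179 + 8 = 40.179
grad_y = 2*3*1.663 - 11 = -1.022
Step 2: Gradient step.
x_raw = 3.2179 - 0.05*40.179 = 1.209
y_raw = 1.663 - 0.05*-1.022 = 1.7141
Step 3: Project onto [-2, 4].
x_proj = clip(1.209) = 1.209
y_proj = clip(1.7141) = 1.7141
Step 4: Evaluate f.
f(1.209, 1.7141) = 6.9387


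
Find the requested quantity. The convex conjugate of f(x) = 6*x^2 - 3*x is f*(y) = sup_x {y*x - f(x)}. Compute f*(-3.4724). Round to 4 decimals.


f*(y) = sup_x {y*x - a*x^2 - b*x} = sup_x {(y-b)*x - a*x^2}
FOC: (y - b) - 2a*x = 0 => x* = (y - b)/(2a)
x* = (-3.4724 + 3)/(2*6) = -0.0394
f*(-3.4724) = (y-b)^2/(4a) = (-3.4724 + 3)^2/(4*6)
= 0.2232/24 = 0.0093


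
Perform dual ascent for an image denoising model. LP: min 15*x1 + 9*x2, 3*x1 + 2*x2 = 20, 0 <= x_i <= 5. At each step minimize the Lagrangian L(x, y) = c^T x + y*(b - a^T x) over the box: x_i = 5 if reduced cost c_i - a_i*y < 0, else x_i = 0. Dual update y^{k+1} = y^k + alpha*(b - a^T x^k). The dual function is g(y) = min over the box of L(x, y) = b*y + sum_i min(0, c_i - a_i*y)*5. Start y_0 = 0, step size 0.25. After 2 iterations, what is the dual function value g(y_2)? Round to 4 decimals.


Dual ascent for LP: min 15*x1 + 9*x2, 3*x1 + 2*x2 = 20, 0 <= x_i <= 5
Step 1: y^k = 0.0, reduced costs: (15.0, 9.0)
  x^k = (0.0, 0.0), subgradient = b - a^T x = 20.0
  y^{k+1} = 0.0 + 0.25*20.0 = 5.0
Step 2: y^k = 5.0, reduced costs: (0.0, -1.0)
  x^k = (0.0, 5.0), subgradient = b - a^T x = 10.0
  y^{k+1} = 5.0 + 0.25*10.0 = 7.5
Dual objective at y_2 = 7.5: reduced costs (-7.5, -6.0), box minimizer x = (5.0, 5.0)
g(y_2) = b*y + (c1 - a1*y)*x1 + (c2 - a2*y)*x2 = 20*7.5 + (-7.5)*5.0 + (-6.0)*5.0 = 150.0 - 37.5 - 30.0 = 82.5


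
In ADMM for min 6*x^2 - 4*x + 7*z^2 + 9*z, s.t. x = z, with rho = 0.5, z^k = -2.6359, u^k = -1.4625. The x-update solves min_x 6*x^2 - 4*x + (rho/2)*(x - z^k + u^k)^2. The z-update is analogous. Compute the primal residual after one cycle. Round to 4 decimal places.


ADMM iteration with rho = 0.5, z^k = -2.6359, u^k = -1.4625
Step 1: x-update.
Minimize 6*x^2 - 4*x + (0.5/2)*(x + 2.6359 - 1.4625)^2
FOC: (2*6 + 0.5)*x = 4 + 0.5*(-2.6359 + 1.4625)
x^{k+1} = 0.2731
Step 2: z-update.
Minimize 7*z^2 + 9*z + (0.5/2)*(0.2731 - z - 1.4625)^2
FOC: (2*7 + 0.5)*z = -9 + 0.5*(0.2731 - 1.4625)
z^{k+1} = -0.6617
Step 3: u-update.
u^{k+1} = -1.4625 + 0.2731 + 0.6617 = -0.5277
Step 4: Primal residual = |0.2731 + 0.6617| = 0.9348


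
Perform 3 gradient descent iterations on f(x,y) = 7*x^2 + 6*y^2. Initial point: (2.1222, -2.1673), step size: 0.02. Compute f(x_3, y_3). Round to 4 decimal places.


Gradient descent on f(x,y) = 7*x^2 + 6*y^2.
Starting point: (2.1222, -2.1673), alpha = 0.02
Step 1: grad_x = 2*7*2.1222 = 29.7108, grad_y = 2*6*-2.1673 = -26.0076
  x_1 = 2.1222 - 0.02*29.7108 = 1.528
  y_1 = -2.1673 - 0.02*-26.0076 = -1.6471
Step 2: grad_x = 2*7*1.528 = 21.3918, grad_y = 2*6*-1.6471 = -19.7658
  x_2 = 1.528 - 0.02*21.3918 = 1.1001
  y_2 = -1.6471 - 0.02*-19.7658 = -1.2518
Step 3: grad_x = 2*7*1.1001 = 15.4021, grad_y = 2*6*-1.2518 = -15.022
  x_3 = 1.1001 - 0.02*15.4021 = 0.7921
  y_3 = -1.2518 - 0.02*-15.022 = -0.9514
f(0.7921, -0.9514) = 7*0.7921^2 + 6*(-0.9514)^2 = 9.8229


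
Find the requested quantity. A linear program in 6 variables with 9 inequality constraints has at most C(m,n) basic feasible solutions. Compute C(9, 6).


Each vertex corresponds to some choice of n active constraints out of m, so the number of vertices is at most C(m, n) = m! / (n!(m-n)!).
m = 9, n = 6
Numerator: 9 * 8 * 7 * 6 * 5 * 4
Denominator: 6! = 720
C(9, 6) = 84


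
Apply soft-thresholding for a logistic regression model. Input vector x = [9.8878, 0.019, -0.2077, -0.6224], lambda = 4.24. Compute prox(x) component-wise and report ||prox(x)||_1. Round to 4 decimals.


Soft-thresholding with lambda = 4.24:
prox(9.8878) = sign(9.8878)*max(|9.8878| - 4.24, 0) = 5.6478
prox(0.019) = sign(0.019)*max(|0.019| - 4.24, 0) = 0.0
prox(-0.2077) = sign(-0.2077)*max(|-0.2077| - 4.24, 0) = 0.0
prox(-0.6224) = sign(-0.6224)*max(|-0.6224| - 4.24, 0) = 0.0
prox(x) = [5.6478, 0.0, 0.0, 0.0]
||prox(x)||_1 = 5.6478 + 0.0 + 0.0 + 0.0 = 5.6478


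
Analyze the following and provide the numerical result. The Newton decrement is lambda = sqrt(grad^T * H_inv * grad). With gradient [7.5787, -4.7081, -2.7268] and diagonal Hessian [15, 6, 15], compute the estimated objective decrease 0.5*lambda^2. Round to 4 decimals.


Step 1: H is diagonal, so H^(-1) * g = [0.5052, -0.7847, -0.1818].
Step 2: g^T H^(-1) g = sum_i g_i^2 / H_ii
  = (7.5787)^2/15 + (-4.7081)^2/6 + (-2.7268)^2/15
  = 3.8291 + 3.6944 + 0.4957 = 8.0192
Step 3: Objective decrease = 0.5 * g^T H^(-1) g = 4.0096


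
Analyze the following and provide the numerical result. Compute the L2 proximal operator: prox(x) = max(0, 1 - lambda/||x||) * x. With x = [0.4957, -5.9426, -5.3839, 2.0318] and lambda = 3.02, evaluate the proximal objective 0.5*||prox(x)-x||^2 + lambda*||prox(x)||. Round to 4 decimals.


Step 1: Compute ||x||.
||x|| = 8.287
Step 2: Compute scaling factor.
scale = max(0, 1 - 3.02/8.287) = 0.6356
Step 3: prox(x) = [0.3151, -3.777, -3.4219, 1.2914]
||prox(x)|| = 5.267
Step 4: Proximal objective.
0.5*||prox-x||^2 = 4.5602
lambda*||prox|| = 15.9063
Total = 20.4666


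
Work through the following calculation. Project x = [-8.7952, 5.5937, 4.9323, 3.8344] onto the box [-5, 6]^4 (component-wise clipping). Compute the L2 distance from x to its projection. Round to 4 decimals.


Project each component onto [-5, 6].
clip(-8.7952) = -5.0, clip(5.5937) = 5.5937, clip(4.9323) = 4.9323, clip(3.8344) = 3.8344
Projection = [-5.0, 5.5937, 4.9323, 3.8344]
Squared diffs: [14.4035, 0.0, 0.0, 0.0]
Distance = sqrt(14.4035) = 3.7952


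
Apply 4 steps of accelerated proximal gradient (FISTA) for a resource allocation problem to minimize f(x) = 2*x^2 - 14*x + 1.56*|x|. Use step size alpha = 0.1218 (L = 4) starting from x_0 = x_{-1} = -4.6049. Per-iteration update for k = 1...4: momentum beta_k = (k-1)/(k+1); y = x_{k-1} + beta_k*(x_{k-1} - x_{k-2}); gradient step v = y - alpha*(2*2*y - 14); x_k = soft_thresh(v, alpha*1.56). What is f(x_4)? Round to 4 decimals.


FISTA on f(x) = 2*x^2 - 14*x + 1.56*|x|
L = 4, alpha = 0.1218
Iteration 1: beta = 0.0, y = -4.6049 + 0.0*(-4.6049 + 4.6049) = -4.6049
  grad(y) = -32.4196, v = y - alpha*grad = -0.6562
  prox(v) = soft_thresh(-0.6562, 0.19) = -0.4662
Iteration 2: beta = 0.3333, y = -0.4662 + 0.3333*(-0.4662 + 4.6049) = 0.9134
  grad(y) = -10.3465, v = y - alpha*grad = 2.1736
  prox(v) = soft_thresh(2.1736, 0.19) = 1.9836
Iteration 3: beta = 0.5, y = 1.9836 + 0.5*(1.9836 + 0.4662) = 3.2085
  grad(y) = -1.1662, v = y - alpha*grad = 3.3505
  prox(v) = soft_thresh(3.3505, 0.19) = 3.1605
Iteration 4: beta = 0.6, y = 3.1605 + 0.6*(3.1605 - 1.9836) = 3.8666
  grad(y) = 1.4665, v = y - alpha*grad = 3.688
  prox(v) = soft_thresh(3.688, 0.19) = 3.498
f(x_4) = 2*3.498^2 - 14*3.498 + 1.56*|3.498| = -19.0431
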